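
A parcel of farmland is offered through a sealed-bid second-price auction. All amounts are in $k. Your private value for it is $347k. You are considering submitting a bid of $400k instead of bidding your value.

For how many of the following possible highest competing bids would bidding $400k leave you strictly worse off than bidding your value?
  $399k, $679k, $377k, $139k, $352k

3

The deviation hurts exactly when the highest competing bid lies strictly between $347k and $400k — overbidding then wins at a price above your value.
$399k: inside the interval → strictly worse (loss $52k).
$679k: above both → same outcome either way.
$377k: inside the interval → strictly worse (loss $30k).
$139k: below both → same outcome either way.
$352k: inside the interval → strictly worse (loss $5k).
Count: 3.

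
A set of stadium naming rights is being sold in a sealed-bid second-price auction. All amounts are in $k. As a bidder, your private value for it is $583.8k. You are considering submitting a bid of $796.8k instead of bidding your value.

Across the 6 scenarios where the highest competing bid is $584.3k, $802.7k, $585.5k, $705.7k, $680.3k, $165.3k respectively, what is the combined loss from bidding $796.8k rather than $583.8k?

The deviation costs you only when the competing bid falls strictly between $583.8k and $796.8k; elsewhere both bids give the same outcome.
$584.3k: truthful payoff $0k, deviation payoff −$0.5k → loss $0.5k.
$802.7k: outcomes coincide → loss $0k.
$585.5k: truthful payoff $0k, deviation payoff −$1.7k → loss $1.7k.
$705.7k: truthful payoff $0k, deviation payoff −$121.9k → loss $121.9k.
$680.3k: truthful payoff $0k, deviation payoff −$96.5k → loss $96.5k.
$165.3k: outcomes coincide → loss $0k.
Total loss = $0.5k + $1.7k + $121.9k + $96.5k = $220.6k.
Truthful bidding weakly dominates here: raising your bid can only win items priced above your value, and lowering it can only forfeit items priced below.

$220.6k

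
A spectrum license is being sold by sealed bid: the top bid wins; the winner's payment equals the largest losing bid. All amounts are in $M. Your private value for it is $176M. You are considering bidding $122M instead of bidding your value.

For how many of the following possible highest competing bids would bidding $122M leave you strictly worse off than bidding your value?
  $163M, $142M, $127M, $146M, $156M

5

The deviation hurts exactly when the highest competing bid lies strictly between $122M and $176M — underbidding then forfeits a profitable win.
$163M: inside the interval → strictly worse (loss $13M).
$142M: inside the interval → strictly worse (loss $34M).
$127M: inside the interval → strictly worse (loss $49M).
$146M: inside the interval → strictly worse (loss $30M).
$156M: inside the interval → strictly worse (loss $20M).
Count: 5.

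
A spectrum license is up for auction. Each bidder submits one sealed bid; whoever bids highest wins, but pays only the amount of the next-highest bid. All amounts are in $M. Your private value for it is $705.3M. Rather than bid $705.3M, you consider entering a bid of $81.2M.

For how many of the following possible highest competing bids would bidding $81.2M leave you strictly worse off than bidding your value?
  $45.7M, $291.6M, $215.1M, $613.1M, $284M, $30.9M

4

The deviation hurts exactly when the highest competing bid lies strictly between $81.2M and $705.3M — underbidding then forfeits a profitable win.
$45.7M: below both → same outcome either way.
$291.6M: inside the interval → strictly worse (loss $413.7M).
$215.1M: inside the interval → strictly worse (loss $490.2M).
$613.1M: inside the interval → strictly worse (loss $92.2M).
$284M: inside the interval → strictly worse (loss $421.3M).
$30.9M: below both → same outcome either way.
Count: 4.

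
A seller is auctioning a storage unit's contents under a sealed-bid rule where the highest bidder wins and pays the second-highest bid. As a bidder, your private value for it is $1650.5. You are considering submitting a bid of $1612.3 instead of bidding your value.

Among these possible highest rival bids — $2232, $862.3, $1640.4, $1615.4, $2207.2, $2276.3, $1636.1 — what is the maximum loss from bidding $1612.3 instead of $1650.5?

$2232: same outcome either way → loss $0.
$862.3: same outcome either way → loss $0.
$1640.4: truthful gives $10.1, deviation gives $0 → loss $10.1.
$1615.4: truthful gives $35.1, deviation gives $0 → loss $35.1.
$2207.2: same outcome either way → loss $0.
$2276.3: same outcome either way → loss $0.
$1636.1: truthful gives $14.4, deviation gives $0 → loss $14.4.
Maximum loss: $35.1.

$35.1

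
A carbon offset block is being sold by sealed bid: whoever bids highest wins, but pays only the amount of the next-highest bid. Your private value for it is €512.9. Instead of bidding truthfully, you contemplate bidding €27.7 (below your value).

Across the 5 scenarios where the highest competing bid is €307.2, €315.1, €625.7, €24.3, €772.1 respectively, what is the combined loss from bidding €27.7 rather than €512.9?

€403.5

The deviation costs you only when the competing bid falls strictly between €27.7 and €512.9; elsewhere both bids give the same outcome.
€307.2: truthful payoff €205.7, deviation payoff €0 → loss €205.7.
€315.1: truthful payoff €197.8, deviation payoff €0 → loss €197.8.
€625.7: outcomes coincide → loss €0.
€24.3: outcomes coincide → loss €0.
€772.1: outcomes coincide → loss €0.
Total loss = €205.7 + €197.8 = €403.5.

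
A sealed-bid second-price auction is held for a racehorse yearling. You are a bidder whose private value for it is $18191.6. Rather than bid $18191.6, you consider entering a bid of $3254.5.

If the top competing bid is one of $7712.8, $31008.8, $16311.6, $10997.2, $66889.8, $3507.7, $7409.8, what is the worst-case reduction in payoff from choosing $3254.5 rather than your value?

$7712.8: truthful gives $10478.8, deviation gives $0 → loss $10478.8.
$31008.8: same outcome either way → loss $0.
$16311.6: truthful gives $1880, deviation gives $0 → loss $1880.
$10997.2: truthful gives $7194.4, deviation gives $0 → loss $7194.4.
$66889.8: same outcome either way → loss $0.
$3507.7: truthful gives $14683.9, deviation gives $0 → loss $14683.9.
$7409.8: truthful gives $10781.8, deviation gives $0 → loss $10781.8.
Maximum loss: $14683.9.

$14683.9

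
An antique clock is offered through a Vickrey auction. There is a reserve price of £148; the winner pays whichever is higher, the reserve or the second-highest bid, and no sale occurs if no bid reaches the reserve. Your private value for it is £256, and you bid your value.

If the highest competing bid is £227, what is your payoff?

Your bid £256 is the highest and exceeds the reserve.
Price = max(second-highest bid, reserve) = max(£227, £148) = £227.
Payoff = £256 − £227 = £29.

£29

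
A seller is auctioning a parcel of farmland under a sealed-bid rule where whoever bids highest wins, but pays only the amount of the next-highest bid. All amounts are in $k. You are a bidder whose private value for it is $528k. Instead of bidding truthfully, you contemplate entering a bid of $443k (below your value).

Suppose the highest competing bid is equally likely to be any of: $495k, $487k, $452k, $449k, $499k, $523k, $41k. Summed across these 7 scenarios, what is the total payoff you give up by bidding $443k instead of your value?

The deviation costs you only when the competing bid falls strictly between $443k and $528k; elsewhere both bids give the same outcome.
$495k: truthful payoff $33k, deviation payoff $0k → loss $33k.
$487k: truthful payoff $41k, deviation payoff $0k → loss $41k.
$452k: truthful payoff $76k, deviation payoff $0k → loss $76k.
$449k: truthful payoff $79k, deviation payoff $0k → loss $79k.
$499k: truthful payoff $29k, deviation payoff $0k → loss $29k.
$523k: truthful payoff $5k, deviation payoff $0k → loss $5k.
$41k: outcomes coincide → loss $0k.
Total loss = $33k + $41k + $76k + $79k + $29k + $5k = $263k.

$263k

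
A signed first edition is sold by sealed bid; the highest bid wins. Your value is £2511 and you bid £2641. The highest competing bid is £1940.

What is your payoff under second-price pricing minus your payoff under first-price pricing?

You have the highest bid, so you win under either rule.
Second-price: pay £1940 → payoff £571.
First-price: pay your own bid £2641 → payoff −£130.
Difference = £571 − (−£130) = £701.

£701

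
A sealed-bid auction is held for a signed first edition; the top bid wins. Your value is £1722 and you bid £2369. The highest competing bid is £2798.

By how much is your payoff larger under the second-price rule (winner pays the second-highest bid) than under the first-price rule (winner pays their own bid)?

Your bid £2369 is below £2798, so you lose under either rule.
Payoff is £0 in both cases; difference = £0.

£0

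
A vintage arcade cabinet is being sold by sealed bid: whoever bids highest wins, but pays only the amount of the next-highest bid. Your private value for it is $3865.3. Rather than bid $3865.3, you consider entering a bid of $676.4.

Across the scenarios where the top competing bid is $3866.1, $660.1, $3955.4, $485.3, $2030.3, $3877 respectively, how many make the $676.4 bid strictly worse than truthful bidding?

The deviation hurts exactly when the highest competing bid lies strictly between $676.4 and $3865.3 — underbidding then forfeits a profitable win.
$3866.1: above both → same outcome either way.
$660.1: below both → same outcome either way.
$3955.4: above both → same outcome either way.
$485.3: below both → same outcome either way.
$2030.3: inside the interval → strictly worse (loss $1835).
$3877: above both → same outcome either way.
Count: 1.

1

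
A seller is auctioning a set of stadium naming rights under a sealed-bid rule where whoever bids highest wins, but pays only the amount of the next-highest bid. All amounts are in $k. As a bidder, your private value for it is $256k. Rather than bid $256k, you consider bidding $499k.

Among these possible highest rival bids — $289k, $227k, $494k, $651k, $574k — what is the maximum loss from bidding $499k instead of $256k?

$238k

$289k: truthful gives $0k, deviation gives −$33k → loss $33k.
$227k: same outcome either way → loss $0k.
$494k: truthful gives $0k, deviation gives −$238k → loss $238k.
$651k: same outcome either way → loss $0k.
$574k: same outcome either way → loss $0k.
Maximum loss: $238k.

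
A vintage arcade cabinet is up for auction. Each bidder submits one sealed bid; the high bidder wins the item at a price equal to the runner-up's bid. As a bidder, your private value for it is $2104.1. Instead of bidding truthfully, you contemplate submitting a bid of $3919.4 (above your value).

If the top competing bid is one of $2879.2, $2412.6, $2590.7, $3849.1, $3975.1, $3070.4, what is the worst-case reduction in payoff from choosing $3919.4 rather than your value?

$1745

$2879.2: truthful gives $0, deviation gives −$775.1 → loss $775.1.
$2412.6: truthful gives $0, deviation gives −$308.5 → loss $308.5.
$2590.7: truthful gives $0, deviation gives −$486.6 → loss $486.6.
$3849.1: truthful gives $0, deviation gives −$1745 → loss $1745.
$3975.1: same outcome either way → loss $0.
$3070.4: truthful gives $0, deviation gives −$966.3 → loss $966.3.
Maximum loss: $1745.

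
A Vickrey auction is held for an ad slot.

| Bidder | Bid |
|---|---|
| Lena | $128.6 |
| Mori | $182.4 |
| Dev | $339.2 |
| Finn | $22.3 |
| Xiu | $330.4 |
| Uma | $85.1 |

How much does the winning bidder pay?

$330.4

Highest bid: Dev at $339.2, so Dev wins.
Second-highest bid: Xiu at $330.4 — that is the price the winner pays.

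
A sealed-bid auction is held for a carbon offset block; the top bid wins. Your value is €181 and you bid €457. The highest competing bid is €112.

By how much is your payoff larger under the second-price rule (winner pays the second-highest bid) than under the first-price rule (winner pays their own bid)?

€345

You have the highest bid, so you win under either rule.
Second-price: pay €112 → payoff €69.
First-price: pay your own bid €457 → payoff −€276.
Difference = €69 − (−€276) = €345.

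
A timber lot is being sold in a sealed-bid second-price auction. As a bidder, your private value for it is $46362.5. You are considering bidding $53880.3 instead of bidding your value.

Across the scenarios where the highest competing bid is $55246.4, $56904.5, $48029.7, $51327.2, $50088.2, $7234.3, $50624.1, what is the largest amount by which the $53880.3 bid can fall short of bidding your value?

$4964.7

$55246.4: same outcome either way → loss $0.
$56904.5: same outcome either way → loss $0.
$48029.7: truthful gives $0, deviation gives −$1667.2 → loss $1667.2.
$51327.2: truthful gives $0, deviation gives −$4964.7 → loss $4964.7.
$50088.2: truthful gives $0, deviation gives −$3725.7 → loss $3725.7.
$7234.3: same outcome either way → loss $0.
$50624.1: truthful gives $0, deviation gives −$4261.6 → loss $4261.6.
Maximum loss: $4964.7.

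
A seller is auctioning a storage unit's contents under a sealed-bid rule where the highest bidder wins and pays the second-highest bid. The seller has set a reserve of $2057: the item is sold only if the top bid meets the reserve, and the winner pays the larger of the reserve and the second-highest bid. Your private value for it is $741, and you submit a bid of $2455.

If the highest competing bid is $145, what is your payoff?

−$1316

Your bid $2455 is the highest and exceeds the reserve.
Price = max(second-highest bid, reserve) = max($145, $2057) = $2057.
Payoff = $741 − $2057 = −$1316.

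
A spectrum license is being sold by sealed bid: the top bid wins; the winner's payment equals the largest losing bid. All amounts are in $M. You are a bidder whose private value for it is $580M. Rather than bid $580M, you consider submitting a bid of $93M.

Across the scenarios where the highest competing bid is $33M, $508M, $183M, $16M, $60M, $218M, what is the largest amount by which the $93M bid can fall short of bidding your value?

$33M: same outcome either way → loss $0M.
$508M: truthful gives $72M, deviation gives $0M → loss $72M.
$183M: truthful gives $397M, deviation gives $0M → loss $397M.
$16M: same outcome either way → loss $0M.
$60M: same outcome either way → loss $0M.
$218M: truthful gives $362M, deviation gives $0M → loss $362M.
Maximum loss: $397M.

$397M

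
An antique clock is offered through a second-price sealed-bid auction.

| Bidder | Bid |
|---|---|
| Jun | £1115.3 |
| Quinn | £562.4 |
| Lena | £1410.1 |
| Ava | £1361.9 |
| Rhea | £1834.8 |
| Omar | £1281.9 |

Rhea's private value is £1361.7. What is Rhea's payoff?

Highest bid: Rhea at £1834.8, so Rhea wins.
Second-highest bid: Lena at £1410.1 — that is the price the winner pays.
Rhea's payoff = value − price = £1361.7 − £1410.1 = −£48.4.

−£48.4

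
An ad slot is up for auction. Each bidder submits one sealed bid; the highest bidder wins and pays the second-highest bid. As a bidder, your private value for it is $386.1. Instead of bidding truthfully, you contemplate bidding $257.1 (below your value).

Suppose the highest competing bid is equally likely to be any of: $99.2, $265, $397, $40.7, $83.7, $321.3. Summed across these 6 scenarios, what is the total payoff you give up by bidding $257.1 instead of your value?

The deviation costs you only when the competing bid falls strictly between $257.1 and $386.1; elsewhere both bids give the same outcome.
$99.2: outcomes coincide → loss $0.
$265: truthful payoff $121.1, deviation payoff $0 → loss $121.1.
$397: outcomes coincide → loss $0.
$40.7: outcomes coincide → loss $0.
$83.7: outcomes coincide → loss $0.
$321.3: truthful payoff $64.8, deviation payoff $0 → loss $64.8.
Total loss = $121.1 + $64.8 = $185.9.

$185.9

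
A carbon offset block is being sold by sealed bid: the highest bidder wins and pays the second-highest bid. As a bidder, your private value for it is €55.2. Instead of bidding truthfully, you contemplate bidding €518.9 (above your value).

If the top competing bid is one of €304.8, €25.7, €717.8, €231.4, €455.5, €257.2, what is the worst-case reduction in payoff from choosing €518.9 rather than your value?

€304.8: truthful gives €0, deviation gives −€249.6 → loss €249.6.
€25.7: same outcome either way → loss €0.
€717.8: same outcome either way → loss €0.
€231.4: truthful gives €0, deviation gives −€176.2 → loss €176.2.
€455.5: truthful gives €0, deviation gives −€400.3 → loss €400.3.
€257.2: truthful gives €0, deviation gives −€202 → loss €202.
Maximum loss: €400.3.

€400.3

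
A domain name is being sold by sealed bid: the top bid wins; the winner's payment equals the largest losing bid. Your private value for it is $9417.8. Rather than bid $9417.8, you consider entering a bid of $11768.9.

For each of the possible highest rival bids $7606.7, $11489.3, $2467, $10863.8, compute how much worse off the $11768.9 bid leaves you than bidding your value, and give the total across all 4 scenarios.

$3517.5

The deviation costs you only when the competing bid falls strictly between $9417.8 and $11768.9; elsewhere both bids give the same outcome.
$7606.7: outcomes coincide → loss $0.
$11489.3: truthful payoff $0, deviation payoff −$2071.5 → loss $2071.5.
$2467: outcomes coincide → loss $0.
$10863.8: truthful payoff $0, deviation payoff −$1446 → loss $1446.
Total loss = $2071.5 + $1446 = $3517.5.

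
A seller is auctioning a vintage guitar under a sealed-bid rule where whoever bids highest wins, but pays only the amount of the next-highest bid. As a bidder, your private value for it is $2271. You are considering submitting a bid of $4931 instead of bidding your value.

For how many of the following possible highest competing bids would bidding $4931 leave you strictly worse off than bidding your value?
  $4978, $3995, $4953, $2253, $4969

1

The deviation hurts exactly when the highest competing bid lies strictly between $2271 and $4931 — overbidding then wins at a price above your value.
$4978: above both → same outcome either way.
$3995: inside the interval → strictly worse (loss $1724).
$4953: above both → same outcome either way.
$2253: below both → same outcome either way.
$4969: above both → same outcome either way.
Count: 1.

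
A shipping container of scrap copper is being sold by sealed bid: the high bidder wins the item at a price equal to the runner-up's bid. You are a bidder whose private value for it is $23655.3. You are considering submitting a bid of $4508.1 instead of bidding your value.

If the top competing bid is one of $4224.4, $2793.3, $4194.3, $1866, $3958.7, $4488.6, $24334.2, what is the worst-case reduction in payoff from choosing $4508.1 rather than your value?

$0

$4224.4: same outcome either way → loss $0.
$2793.3: same outcome either way → loss $0.
$4194.3: same outcome either way → loss $0.
$1866: same outcome either way → loss $0.
$3958.7: same outcome either way → loss $0.
$4488.6: same outcome either way → loss $0.
$24334.2: same outcome either way → loss $0.
Maximum loss: $0.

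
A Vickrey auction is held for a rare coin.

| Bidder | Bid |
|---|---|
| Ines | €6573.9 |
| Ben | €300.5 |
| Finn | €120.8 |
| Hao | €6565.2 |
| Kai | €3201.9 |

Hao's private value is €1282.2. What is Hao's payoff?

Highest bid: Ines at €6573.9, so Ines wins.
Second-highest bid: Hao at €6565.2 — that is the price the winner pays.
Hao did not win, so Hao pays nothing and receives nothing: payoff €0.

€0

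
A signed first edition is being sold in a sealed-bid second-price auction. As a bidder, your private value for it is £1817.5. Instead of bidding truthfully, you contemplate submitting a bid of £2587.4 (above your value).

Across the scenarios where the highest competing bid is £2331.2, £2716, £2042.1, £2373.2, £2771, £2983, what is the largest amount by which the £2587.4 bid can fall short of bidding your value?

£555.7

£2331.2: truthful gives £0, deviation gives −£513.7 → loss £513.7.
£2716: same outcome either way → loss £0.
£2042.1: truthful gives £0, deviation gives −£224.6 → loss £224.6.
£2373.2: truthful gives £0, deviation gives −£555.7 → loss £555.7.
£2771: same outcome either way → loss £0.
£2983: same outcome either way → loss £0.
Maximum loss: £555.7.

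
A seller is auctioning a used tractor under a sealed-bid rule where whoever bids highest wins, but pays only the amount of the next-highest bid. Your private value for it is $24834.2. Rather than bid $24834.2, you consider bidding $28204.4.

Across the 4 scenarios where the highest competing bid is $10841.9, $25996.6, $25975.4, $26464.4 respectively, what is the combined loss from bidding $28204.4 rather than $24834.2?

$3933.8

The deviation costs you only when the competing bid falls strictly between $24834.2 and $28204.4; elsewhere both bids give the same outcome.
$10841.9: outcomes coincide → loss $0.
$25996.6: truthful payoff $0, deviation payoff −$1162.4 → loss $1162.4.
$25975.4: truthful payoff $0, deviation payoff −$1141.2 → loss $1141.2.
$26464.4: truthful payoff $0, deviation payoff −$1630.2 → loss $1630.2.
Total loss = $1162.4 + $1141.2 + $1630.2 = $3933.8.
Truthful bidding weakly dominates here: raising your bid can only win items priced above your value, and lowering it can only forfeit items priced below.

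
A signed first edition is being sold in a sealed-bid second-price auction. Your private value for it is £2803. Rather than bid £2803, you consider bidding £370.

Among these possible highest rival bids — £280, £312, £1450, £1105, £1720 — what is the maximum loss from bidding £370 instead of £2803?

£280: same outcome either way → loss £0.
£312: same outcome either way → loss £0.
£1450: truthful gives £1353, deviation gives £0 → loss £1353.
£1105: truthful gives £1698, deviation gives £0 → loss £1698.
£1720: truthful gives £1083, deviation gives £0 → loss £1083.
Maximum loss: £1698.

£1698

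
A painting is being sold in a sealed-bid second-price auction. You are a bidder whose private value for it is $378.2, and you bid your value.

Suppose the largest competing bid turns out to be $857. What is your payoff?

$0

Your bid $378.2 is below the highest competing bid $857, so you lose.
A losing bidder pays nothing and receives nothing: payoff = $0.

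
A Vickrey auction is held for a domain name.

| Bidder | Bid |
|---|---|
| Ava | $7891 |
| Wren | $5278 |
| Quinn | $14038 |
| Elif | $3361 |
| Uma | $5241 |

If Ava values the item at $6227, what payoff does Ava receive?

$0

Highest bid: Quinn at $14038, so Quinn wins.
Second-highest bid: Ava at $7891 — that is the price the winner pays.
Ava did not win, so Ava pays nothing and receives nothing: payoff $0.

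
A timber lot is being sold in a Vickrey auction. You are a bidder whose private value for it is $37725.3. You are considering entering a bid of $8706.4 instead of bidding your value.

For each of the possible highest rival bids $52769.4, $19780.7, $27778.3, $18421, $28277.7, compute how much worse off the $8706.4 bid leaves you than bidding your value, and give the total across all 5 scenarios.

The deviation costs you only when the competing bid falls strictly between $8706.4 and $37725.3; elsewhere both bids give the same outcome.
$52769.4: outcomes coincide → loss $0.
$19780.7: truthful payoff $17944.6, deviation payoff $0 → loss $17944.6.
$27778.3: truthful payoff $9947, deviation payoff $0 → loss $9947.
$18421: truthful payoff $19304.3, deviation payoff $0 → loss $19304.3.
$28277.7: truthful payoff $9447.6, deviation payoff $0 → loss $9447.6.
Total loss = $17944.6 + $9947 + $19304.3 + $9447.6 = $56643.5.

$56643.5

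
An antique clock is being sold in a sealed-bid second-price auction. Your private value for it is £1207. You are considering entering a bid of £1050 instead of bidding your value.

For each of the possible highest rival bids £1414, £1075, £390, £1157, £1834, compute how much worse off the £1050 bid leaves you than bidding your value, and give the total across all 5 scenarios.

The deviation costs you only when the competing bid falls strictly between £1050 and £1207; elsewhere both bids give the same outcome.
£1414: outcomes coincide → loss £0.
£1075: truthful payoff £132, deviation payoff £0 → loss £132.
£390: outcomes coincide → loss £0.
£1157: truthful payoff £50, deviation payoff £0 → loss £50.
£1834: outcomes coincide → loss £0.
Total loss = £132 + £50 = £182.
Because the price is fixed by the runner-up's bid, deviating from your value can only change a good outcome into a bad one — never the reverse.

£182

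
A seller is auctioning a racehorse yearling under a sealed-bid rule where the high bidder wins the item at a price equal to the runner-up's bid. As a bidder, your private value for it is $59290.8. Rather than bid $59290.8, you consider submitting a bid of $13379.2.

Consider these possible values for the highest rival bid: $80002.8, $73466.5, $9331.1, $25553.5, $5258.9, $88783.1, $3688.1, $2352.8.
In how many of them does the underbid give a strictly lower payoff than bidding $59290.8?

1

The deviation hurts exactly when the highest competing bid lies strictly between $13379.2 and $59290.8 — underbidding then forfeits a profitable win.
$80002.8: above both → same outcome either way.
$73466.5: above both → same outcome either way.
$9331.1: below both → same outcome either way.
$25553.5: inside the interval → strictly worse (loss $33737.3).
$5258.9: below both → same outcome either way.
$88783.1: above both → same outcome either way.
$3688.1: below both → same outcome either way.
$2352.8: below both → same outcome either way.
Count: 1.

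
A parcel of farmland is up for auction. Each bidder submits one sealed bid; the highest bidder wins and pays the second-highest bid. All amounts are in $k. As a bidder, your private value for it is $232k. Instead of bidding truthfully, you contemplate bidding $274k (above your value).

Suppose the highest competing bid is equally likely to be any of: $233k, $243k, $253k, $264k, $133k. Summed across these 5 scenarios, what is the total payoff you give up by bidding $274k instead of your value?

$65k

The deviation costs you only when the competing bid falls strictly between $232k and $274k; elsewhere both bids give the same outcome.
$233k: truthful payoff $0k, deviation payoff −$1k → loss $1k.
$243k: truthful payoff $0k, deviation payoff −$11k → loss $11k.
$253k: truthful payoff $0k, deviation payoff −$21k → loss $21k.
$264k: truthful payoff $0k, deviation payoff −$32k → loss $32k.
$133k: outcomes coincide → loss $0k.
Total loss = $1k + $11k + $21k + $32k = $65k.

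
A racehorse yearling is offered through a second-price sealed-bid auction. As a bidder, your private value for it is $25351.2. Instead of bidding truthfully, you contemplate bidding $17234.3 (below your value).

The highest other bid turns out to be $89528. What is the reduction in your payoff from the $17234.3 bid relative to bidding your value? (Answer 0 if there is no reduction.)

Bidding your value $25351.2: you lose (since $25351.2 < $89528). Payoff $0.
Bidding $17234.3: you lose. Payoff $0.
Difference = $0 − $0 = $0; both bids lead to the same outcome because the competing bid is above both your value and your alternative bid.

$0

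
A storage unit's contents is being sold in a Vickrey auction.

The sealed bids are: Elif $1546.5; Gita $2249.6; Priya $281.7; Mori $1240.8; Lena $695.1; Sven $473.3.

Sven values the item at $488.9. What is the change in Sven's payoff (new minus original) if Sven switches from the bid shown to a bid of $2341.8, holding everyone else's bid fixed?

−$1760.7

The highest bid among the other bidders is $2249.6; Sven's bid doesn't change that.
Original bid $473.3: Sven is not highest (top rival bid is $2249.6); payoff $0.
Alternative bid $2341.8: Sven is highest, pays the top rival bid $2249.6; payoff $488.9 − $2249.6 = −$1760.7.
Change in payoff = −$1760.7 − ($0) = −$1760.7.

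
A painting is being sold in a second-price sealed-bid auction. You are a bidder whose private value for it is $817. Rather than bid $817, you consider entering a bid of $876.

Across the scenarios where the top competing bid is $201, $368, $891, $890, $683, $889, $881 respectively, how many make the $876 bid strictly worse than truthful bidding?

The deviation hurts exactly when the highest competing bid lies strictly between $817 and $876 — overbidding then wins at a price above your value.
$201: below both → same outcome either way.
$368: below both → same outcome either way.
$891: above both → same outcome either way.
$890: above both → same outcome either way.
$683: below both → same outcome either way.
$889: above both → same outcome either way.
$881: above both → same outcome either way.
Count: 0.

0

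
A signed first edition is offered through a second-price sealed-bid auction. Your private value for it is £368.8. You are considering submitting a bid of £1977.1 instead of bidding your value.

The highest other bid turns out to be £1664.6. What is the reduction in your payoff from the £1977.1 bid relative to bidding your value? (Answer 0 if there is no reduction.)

Bidding your value £368.8: you lose (since £368.8 < £1664.6). Payoff £0.
Bidding £1977.1: you win and pay £1664.6. Payoff £368.8 − £1664.6 = −£1295.8.
The competing bid £1664.6 lies between your value and your inflated bid, so overbidding wins an item priced above your value.
Loss from deviating = £0 − (−£1295.8) = £1295.8.
Because the price is fixed by the runner-up's bid, deviating from your value can only change a good outcome into a bad one — never the reverse.

£1295.8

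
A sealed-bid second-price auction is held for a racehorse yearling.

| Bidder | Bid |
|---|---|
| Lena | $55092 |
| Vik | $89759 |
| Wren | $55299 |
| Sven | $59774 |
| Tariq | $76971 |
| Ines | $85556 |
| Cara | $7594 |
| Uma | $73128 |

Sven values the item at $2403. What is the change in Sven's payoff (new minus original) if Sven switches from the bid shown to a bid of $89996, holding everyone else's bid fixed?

−$87356

The highest bid among the other bidders is $89759; Sven's bid doesn't change that.
Original bid $59774: Sven is not highest (top rival bid is $89759); payoff $0.
Alternative bid $89996: Sven is highest, pays the top rival bid $89759; payoff $2403 − $89759 = −$87356.
Change in payoff = −$87356 − ($0) = −$87356.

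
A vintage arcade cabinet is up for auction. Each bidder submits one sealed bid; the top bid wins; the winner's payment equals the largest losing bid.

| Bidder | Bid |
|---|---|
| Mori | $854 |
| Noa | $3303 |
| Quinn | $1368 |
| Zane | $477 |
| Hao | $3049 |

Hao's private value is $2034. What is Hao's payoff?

Highest bid: Noa at $3303, so Noa wins.
Second-highest bid: Hao at $3049 — that is the price the winner pays.
Hao did not win, so Hao pays nothing and receives nothing: payoff $0.

$0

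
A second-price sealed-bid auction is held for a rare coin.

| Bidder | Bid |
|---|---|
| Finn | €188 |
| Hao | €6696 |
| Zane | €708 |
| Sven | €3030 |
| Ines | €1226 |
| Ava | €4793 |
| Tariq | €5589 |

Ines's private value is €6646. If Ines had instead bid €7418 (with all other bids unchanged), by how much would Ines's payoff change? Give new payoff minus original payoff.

The highest bid among the other bidders is €6696; Ines's bid doesn't change that.
Original bid €1226: Ines is not highest (top rival bid is €6696); payoff €0.
Alternative bid €7418: Ines is highest, pays the top rival bid €6696; payoff €6646 − €6696 = −€50.
Change in payoff = −€50 − (€0) = −€50.

−€50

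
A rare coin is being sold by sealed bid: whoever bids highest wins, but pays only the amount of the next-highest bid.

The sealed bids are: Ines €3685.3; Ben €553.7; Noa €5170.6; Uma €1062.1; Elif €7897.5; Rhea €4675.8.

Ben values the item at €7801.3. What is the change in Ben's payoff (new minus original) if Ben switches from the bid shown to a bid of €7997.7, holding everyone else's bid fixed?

The highest bid among the other bidders is €7897.5; Ben's bid doesn't change that.
Original bid €553.7: Ben is not highest (top rival bid is €7897.5); payoff €0.
Alternative bid €7997.7: Ben is highest, pays the top rival bid €7897.5; payoff €7801.3 − €7897.5 = −€96.2.
Change in payoff = −€96.2 − (€0) = −€96.2.

−€96.2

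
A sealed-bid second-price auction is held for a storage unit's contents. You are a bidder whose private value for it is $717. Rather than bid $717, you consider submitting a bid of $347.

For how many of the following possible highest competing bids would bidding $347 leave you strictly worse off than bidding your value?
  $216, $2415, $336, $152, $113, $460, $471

The deviation hurts exactly when the highest competing bid lies strictly between $347 and $717 — underbidding then forfeits a profitable win.
$216: below both → same outcome either way.
$2415: above both → same outcome either way.
$336: below both → same outcome either way.
$152: below both → same outcome either way.
$113: below both → same outcome either way.
$460: inside the interval → strictly worse (loss $257).
$471: inside the interval → strictly worse (loss $246).
Count: 2.

2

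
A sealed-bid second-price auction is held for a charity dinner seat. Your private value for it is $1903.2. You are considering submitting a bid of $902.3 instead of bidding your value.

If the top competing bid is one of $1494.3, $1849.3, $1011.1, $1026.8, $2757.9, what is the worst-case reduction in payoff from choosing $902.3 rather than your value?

$892.1

$1494.3: truthful gives $408.9, deviation gives $0 → loss $408.9.
$1849.3: truthful gives $53.9, deviation gives $0 → loss $53.9.
$1011.1: truthful gives $892.1, deviation gives $0 → loss $892.1.
$1026.8: truthful gives $876.4, deviation gives $0 → loss $876.4.
$2757.9: same outcome either way → loss $0.
Maximum loss: $892.1.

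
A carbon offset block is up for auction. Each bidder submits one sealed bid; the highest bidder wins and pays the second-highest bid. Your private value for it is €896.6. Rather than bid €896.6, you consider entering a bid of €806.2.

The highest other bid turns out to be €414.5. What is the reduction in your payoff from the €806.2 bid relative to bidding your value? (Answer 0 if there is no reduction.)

Bidding your value €896.6: you win (since €896.6 > €414.5) and pay €414.5. Payoff €482.1.
Bidding €806.2: you win and pay €414.5. Payoff €896.6 − €414.5 = €482.1.
Difference = €482.1 − €482.1 = €0; both bids lead to the same outcome because the competing bid is below both your value and your alternative bid.

€0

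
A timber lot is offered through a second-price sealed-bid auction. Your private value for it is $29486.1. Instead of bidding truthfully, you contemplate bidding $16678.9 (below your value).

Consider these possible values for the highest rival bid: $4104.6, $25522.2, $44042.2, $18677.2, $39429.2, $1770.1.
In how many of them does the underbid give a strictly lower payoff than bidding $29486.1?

The deviation hurts exactly when the highest competing bid lies strictly between $16678.9 and $29486.1 — underbidding then forfeits a profitable win.
$4104.6: below both → same outcome either way.
$25522.2: inside the interval → strictly worse (loss $3963.9).
$44042.2: above both → same outcome either way.
$18677.2: inside the interval → strictly worse (loss $10808.9).
$39429.2: above both → same outcome either way.
$1770.1: below both → same outcome either way.
Count: 2.

2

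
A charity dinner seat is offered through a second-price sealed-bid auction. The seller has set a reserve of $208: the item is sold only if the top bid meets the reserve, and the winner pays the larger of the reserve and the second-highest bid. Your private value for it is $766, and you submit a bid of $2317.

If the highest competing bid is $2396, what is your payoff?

Your bid $2317 is below the highest competing bid $2396, so you lose. Payoff $0.

$0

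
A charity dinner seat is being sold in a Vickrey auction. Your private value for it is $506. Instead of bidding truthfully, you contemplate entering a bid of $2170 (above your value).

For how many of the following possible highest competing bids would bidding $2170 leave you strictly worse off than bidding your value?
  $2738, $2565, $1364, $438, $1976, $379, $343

2

The deviation hurts exactly when the highest competing bid lies strictly between $506 and $2170 — overbidding then wins at a price above your value.
$2738: above both → same outcome either way.
$2565: above both → same outcome either way.
$1364: inside the interval → strictly worse (loss $858).
$438: below both → same outcome either way.
$1976: inside the interval → strictly worse (loss $1470).
$379: below both → same outcome either way.
$343: below both → same outcome either way.
Count: 2.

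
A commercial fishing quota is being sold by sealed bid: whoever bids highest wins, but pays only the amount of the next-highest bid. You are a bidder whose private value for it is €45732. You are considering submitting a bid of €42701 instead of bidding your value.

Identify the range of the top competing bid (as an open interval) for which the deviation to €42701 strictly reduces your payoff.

If the competing bid is below €42701, both bids win at the same price — no difference.
If it is above €45732, both bids lose — no difference.
If it lies strictly between €42701 and €45732, bidding your value wins at a price below your value (positive payoff) while bidding €42701 loses (payoff 0).
So the deviation strictly hurts on the open interval (€42701, €45732).

(€42701, €45732)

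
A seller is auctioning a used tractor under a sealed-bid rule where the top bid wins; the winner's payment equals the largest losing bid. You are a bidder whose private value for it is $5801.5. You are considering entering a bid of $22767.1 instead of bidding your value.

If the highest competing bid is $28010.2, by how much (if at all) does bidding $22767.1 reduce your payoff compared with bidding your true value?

Bidding your value $5801.5: you lose (since $5801.5 < $28010.2). Payoff $0.
Bidding $22767.1: you lose. Payoff $0.
Difference = $0 − $0 = $0; both bids lead to the same outcome because the competing bid is above both your value and your alternative bid.

$0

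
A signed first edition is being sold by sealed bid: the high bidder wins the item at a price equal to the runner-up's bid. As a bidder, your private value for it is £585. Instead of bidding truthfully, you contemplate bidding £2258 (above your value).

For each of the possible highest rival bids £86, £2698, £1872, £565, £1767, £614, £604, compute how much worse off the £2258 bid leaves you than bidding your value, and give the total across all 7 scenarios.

The deviation costs you only when the competing bid falls strictly between £585 and £2258; elsewhere both bids give the same outcome.
£86: outcomes coincide → loss £0.
£2698: outcomes coincide → loss £0.
£1872: truthful payoff £0, deviation payoff −£1287 → loss £1287.
£565: outcomes coincide → loss £0.
£1767: truthful payoff £0, deviation payoff −£1182 → loss £1182.
£614: truthful payoff £0, deviation payoff −£29 → loss £29.
£604: truthful payoff £0, deviation payoff −£19 → loss £19.
Total loss = £1287 + £1182 + £29 + £19 = £2517.

£2517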